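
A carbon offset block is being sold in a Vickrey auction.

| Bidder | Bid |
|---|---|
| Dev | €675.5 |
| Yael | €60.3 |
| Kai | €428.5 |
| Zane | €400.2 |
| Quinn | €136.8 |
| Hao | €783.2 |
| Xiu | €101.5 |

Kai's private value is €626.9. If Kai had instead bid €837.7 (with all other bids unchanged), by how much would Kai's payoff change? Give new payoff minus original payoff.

The highest bid among the other bidders is €783.2; Kai's bid doesn't change that.
Original bid €428.5: Kai is not highest (top rival bid is €783.2); payoff €0.
Alternative bid €837.7: Kai is highest, pays the top rival bid €783.2; payoff €626.9 − €783.2 = −€156.3.
Change in payoff = −€156.3 − (€0) = −€156.3.

−€156.3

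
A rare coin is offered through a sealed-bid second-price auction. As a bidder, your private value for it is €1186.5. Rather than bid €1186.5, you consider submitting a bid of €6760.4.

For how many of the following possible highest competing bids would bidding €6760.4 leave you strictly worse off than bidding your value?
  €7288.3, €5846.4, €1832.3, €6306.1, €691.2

3

The deviation hurts exactly when the highest competing bid lies strictly between €1186.5 and €6760.4 — overbidding then wins at a price above your value.
€7288.3: above both → same outcome either way.
€5846.4: inside the interval → strictly worse (loss €4659.9).
€1832.3: inside the interval → strictly worse (loss €645.8).
€6306.1: inside the interval → strictly worse (loss €5119.6).
€691.2: below both → same outcome either way.
Count: 3.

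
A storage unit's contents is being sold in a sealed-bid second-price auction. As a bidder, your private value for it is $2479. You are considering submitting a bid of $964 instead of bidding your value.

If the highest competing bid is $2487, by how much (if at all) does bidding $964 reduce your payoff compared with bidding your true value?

Bidding your value $2479: you lose (since $2479 < $2487). Payoff $0.
Bidding $964: you lose. Payoff $0.
Difference = $0 − $0 = $0; both bids lead to the same outcome because the competing bid is above both your value and your alternative bid.

$0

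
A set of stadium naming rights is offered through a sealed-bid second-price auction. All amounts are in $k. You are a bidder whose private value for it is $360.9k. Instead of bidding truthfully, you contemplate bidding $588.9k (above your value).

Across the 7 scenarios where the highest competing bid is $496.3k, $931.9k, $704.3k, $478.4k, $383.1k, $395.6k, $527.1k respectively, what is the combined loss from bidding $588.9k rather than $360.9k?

$476k

The deviation costs you only when the competing bid falls strictly between $360.9k and $588.9k; elsewhere both bids give the same outcome.
$496.3k: truthful payoff $0k, deviation payoff −$135.4k → loss $135.4k.
$931.9k: outcomes coincide → loss $0k.
$704.3k: outcomes coincide → loss $0k.
$478.4k: truthful payoff $0k, deviation payoff −$117.5k → loss $117.5k.
$383.1k: truthful payoff $0k, deviation payoff −$22.2k → loss $22.2k.
$395.6k: truthful payoff $0k, deviation payoff −$34.7k → loss $34.7k.
$527.1k: truthful payoff $0k, deviation payoff −$166.2k → loss $166.2k.
Total loss = $135.4k + $117.5k + $22.2k + $34.7k + $166.2k = $476k.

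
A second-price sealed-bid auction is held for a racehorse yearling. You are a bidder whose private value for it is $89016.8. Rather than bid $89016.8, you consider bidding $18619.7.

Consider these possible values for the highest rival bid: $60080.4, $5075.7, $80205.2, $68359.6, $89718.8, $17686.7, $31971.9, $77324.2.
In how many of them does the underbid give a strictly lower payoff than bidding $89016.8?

5

The deviation hurts exactly when the highest competing bid lies strictly between $18619.7 and $89016.8 — underbidding then forfeits a profitable win.
$60080.4: inside the interval → strictly worse (loss $28936.4).
$5075.7: below both → same outcome either way.
$80205.2: inside the interval → strictly worse (loss $8811.6).
$68359.6: inside the interval → strictly worse (loss $20657.2).
$89718.8: above both → same outcome either way.
$17686.7: below both → same outcome either way.
$31971.9: inside the interval → strictly worse (loss $57044.9).
$77324.2: inside the interval → strictly worse (loss $11692.6).
Count: 5.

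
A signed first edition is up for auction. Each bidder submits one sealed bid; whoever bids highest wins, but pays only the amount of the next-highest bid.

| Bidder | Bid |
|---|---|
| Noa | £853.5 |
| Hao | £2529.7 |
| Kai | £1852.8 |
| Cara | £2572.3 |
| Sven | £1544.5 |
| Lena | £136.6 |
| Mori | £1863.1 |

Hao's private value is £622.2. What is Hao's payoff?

£0

Highest bid: Cara at £2572.3, so Cara wins.
Second-highest bid: Hao at £2529.7 — that is the price the winner pays.
Hao did not win, so Hao pays nothing and receives nothing: payoff £0.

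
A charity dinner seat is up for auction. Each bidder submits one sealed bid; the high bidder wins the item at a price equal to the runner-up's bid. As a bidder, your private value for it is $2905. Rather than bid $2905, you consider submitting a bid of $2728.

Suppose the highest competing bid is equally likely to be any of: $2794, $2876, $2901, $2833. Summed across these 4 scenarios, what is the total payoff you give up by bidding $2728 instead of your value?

The deviation costs you only when the competing bid falls strictly between $2728 and $2905; elsewhere both bids give the same outcome.
$2794: truthful payoff $111, deviation payoff $0 → loss $111.
$2876: truthful payoff $29, deviation payoff $0 → loss $29.
$2901: truthful payoff $4, deviation payoff $0 → loss $4.
$2833: truthful payoff $72, deviation payoff $0 → loss $72.
Total loss = $111 + $29 + $4 + $72 = $216.
Truthful bidding weakly dominates here: raising your bid can only win items priced above your value, and lowering it can only forfeit items priced below.

$216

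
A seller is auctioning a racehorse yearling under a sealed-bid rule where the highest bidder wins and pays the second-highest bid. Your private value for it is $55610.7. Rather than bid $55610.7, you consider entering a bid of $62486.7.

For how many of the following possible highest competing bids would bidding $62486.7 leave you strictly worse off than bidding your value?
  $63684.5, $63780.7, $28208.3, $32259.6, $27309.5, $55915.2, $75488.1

1

The deviation hurts exactly when the highest competing bid lies strictly between $55610.7 and $62486.7 — overbidding then wins at a price above your value.
$63684.5: above both → same outcome either way.
$63780.7: above both → same outcome either way.
$28208.3: below both → same outcome either way.
$32259.6: below both → same outcome either way.
$27309.5: below both → same outcome either way.
$55915.2: inside the interval → strictly worse (loss $304.5).
$75488.1: above both → same outcome either way.
Count: 1.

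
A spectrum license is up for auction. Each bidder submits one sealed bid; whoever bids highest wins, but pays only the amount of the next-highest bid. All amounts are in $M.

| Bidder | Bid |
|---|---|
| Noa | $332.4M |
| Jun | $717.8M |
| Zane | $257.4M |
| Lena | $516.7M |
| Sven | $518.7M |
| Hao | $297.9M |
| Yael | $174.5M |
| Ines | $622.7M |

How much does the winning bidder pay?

$622.7M

Highest bid: Jun at $717.8M, so Jun wins.
Second-highest bid: Ines at $622.7M — that is the price the winner pays.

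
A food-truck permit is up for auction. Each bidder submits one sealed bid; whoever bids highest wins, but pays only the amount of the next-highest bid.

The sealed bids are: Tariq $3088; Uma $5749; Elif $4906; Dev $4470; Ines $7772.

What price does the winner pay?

$5749

Highest bid: Ines at $7772, so Ines wins.
Second-highest bid: Uma at $5749 — that is the price the winner pays.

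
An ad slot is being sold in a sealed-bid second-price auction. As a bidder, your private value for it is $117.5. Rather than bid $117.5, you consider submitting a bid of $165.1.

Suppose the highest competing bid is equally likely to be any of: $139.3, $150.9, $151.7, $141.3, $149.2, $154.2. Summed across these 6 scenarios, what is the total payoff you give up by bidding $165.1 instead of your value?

$181.6

The deviation costs you only when the competing bid falls strictly between $117.5 and $165.1; elsewhere both bids give the same outcome.
$139.3: truthful payoff $0, deviation payoff −$21.8 → loss $21.8.
$150.9: truthful payoff $0, deviation payoff −$33.4 → loss $33.4.
$151.7: truthful payoff $0, deviation payoff −$34.2 → loss $34.2.
$141.3: truthful payoff $0, deviation payoff −$23.8 → loss $23.8.
$149.2: truthful payoff $0, deviation payoff −$31.7 → loss $31.7.
$154.2: truthful payoff $0, deviation payoff −$36.7 → loss $36.7.
Total loss = $21.8 + $33.4 + $34.2 + $23.8 + $31.7 + $36.7 = $181.6.
Truthful bidding weakly dominates here: raising your bid can only win items priced above your value, and lowering it can only forfeit items priced below.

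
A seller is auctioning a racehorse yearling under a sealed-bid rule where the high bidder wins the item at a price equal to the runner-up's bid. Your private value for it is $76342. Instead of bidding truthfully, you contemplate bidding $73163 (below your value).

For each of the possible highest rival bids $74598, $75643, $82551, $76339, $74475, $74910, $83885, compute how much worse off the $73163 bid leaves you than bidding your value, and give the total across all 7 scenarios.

$5745

The deviation costs you only when the competing bid falls strictly between $73163 and $76342; elsewhere both bids give the same outcome.
$74598: truthful payoff $1744, deviation payoff $0 → loss $1744.
$75643: truthful payoff $699, deviation payoff $0 → loss $699.
$82551: outcomes coincide → loss $0.
$76339: truthful payoff $3, deviation payoff $0 → loss $3.
$74475: truthful payoff $1867, deviation payoff $0 → loss $1867.
$74910: truthful payoff $1432, deviation payoff $0 → loss $1432.
$83885: outcomes coincide → loss $0.
Total loss = $1744 + $699 + $3 + $1867 + $1432 = $5745.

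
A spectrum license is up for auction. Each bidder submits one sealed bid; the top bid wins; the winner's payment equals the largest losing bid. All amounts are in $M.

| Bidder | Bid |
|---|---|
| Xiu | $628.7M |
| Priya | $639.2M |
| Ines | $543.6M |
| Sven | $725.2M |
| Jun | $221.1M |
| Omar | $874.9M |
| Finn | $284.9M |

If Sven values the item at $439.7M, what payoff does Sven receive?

$0M

Highest bid: Omar at $874.9M, so Omar wins.
Second-highest bid: Sven at $725.2M — that is the price the winner pays.
Sven did not win, so Sven pays nothing and receives nothing: payoff $0M.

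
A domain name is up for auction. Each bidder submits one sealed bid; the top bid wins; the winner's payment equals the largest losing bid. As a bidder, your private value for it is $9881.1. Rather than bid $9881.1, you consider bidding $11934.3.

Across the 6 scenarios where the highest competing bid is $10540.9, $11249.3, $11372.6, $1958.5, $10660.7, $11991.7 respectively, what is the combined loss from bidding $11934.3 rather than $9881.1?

$4299.1

The deviation costs you only when the competing bid falls strictly between $9881.1 and $11934.3; elsewhere both bids give the same outcome.
$10540.9: truthful payoff $0, deviation payoff −$659.8 → loss $659.8.
$11249.3: truthful payoff $0, deviation payoff −$1368.2 → loss $1368.2.
$11372.6: truthful payoff $0, deviation payoff −$1491.5 → loss $1491.5.
$1958.5: outcomes coincide → loss $0.
$10660.7: truthful payoff $0, deviation payoff −$779.6 → loss $779.6.
$11991.7: outcomes coincide → loss $0.
Total loss = $659.8 + $1368.2 + $1491.5 + $779.6 = $4299.1.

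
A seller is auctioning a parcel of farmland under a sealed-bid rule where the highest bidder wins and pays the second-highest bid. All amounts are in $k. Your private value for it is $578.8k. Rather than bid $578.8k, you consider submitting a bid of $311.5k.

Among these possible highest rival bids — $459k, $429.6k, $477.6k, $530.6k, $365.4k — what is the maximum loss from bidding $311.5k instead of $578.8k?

$459k: truthful gives $119.8k, deviation gives $0k → loss $119.8k.
$429.6k: truthful gives $149.2k, deviation gives $0k → loss $149.2k.
$477.6k: truthful gives $101.2k, deviation gives $0k → loss $101.2k.
$530.6k: truthful gives $48.2k, deviation gives $0k → loss $48.2k.
$365.4k: truthful gives $213.4k, deviation gives $0k → loss $213.4k.
Maximum loss: $213.4k.

$213.4k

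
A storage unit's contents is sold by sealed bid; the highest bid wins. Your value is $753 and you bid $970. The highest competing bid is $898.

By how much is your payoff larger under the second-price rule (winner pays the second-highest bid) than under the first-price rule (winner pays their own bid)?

You have the highest bid, so you win under either rule.
Second-price: pay $898 → payoff −$145.
First-price: pay your own bid $970 → payoff −$217.
Difference = −$145 − (−$217) = $72.

$72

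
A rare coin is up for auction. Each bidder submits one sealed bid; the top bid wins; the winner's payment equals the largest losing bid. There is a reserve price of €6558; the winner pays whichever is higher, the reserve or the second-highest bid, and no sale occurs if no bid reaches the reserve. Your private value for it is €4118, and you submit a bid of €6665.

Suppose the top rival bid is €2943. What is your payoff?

Your bid €6665 is the highest and exceeds the reserve.
Price = max(second-highest bid, reserve) = max(€2943, €6558) = €6558.
Payoff = €4118 − €6558 = −€2440.

−€2440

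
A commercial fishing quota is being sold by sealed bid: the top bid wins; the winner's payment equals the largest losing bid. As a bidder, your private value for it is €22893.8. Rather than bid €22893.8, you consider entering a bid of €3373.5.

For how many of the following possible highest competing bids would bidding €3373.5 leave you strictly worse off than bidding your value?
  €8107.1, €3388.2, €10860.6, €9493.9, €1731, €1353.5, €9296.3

5

The deviation hurts exactly when the highest competing bid lies strictly between €3373.5 and €22893.8 — underbidding then forfeits a profitable win.
€8107.1: inside the interval → strictly worse (loss €14786.7).
€3388.2: inside the interval → strictly worse (loss €19505.6).
€10860.6: inside the interval → strictly worse (loss €12033.2).
€9493.9: inside the interval → strictly worse (loss €13399.9).
€1731: below both → same outcome either way.
€1353.5: below both → same outcome either way.
€9296.3: inside the interval → strictly worse (loss €13597.5).
Count: 5.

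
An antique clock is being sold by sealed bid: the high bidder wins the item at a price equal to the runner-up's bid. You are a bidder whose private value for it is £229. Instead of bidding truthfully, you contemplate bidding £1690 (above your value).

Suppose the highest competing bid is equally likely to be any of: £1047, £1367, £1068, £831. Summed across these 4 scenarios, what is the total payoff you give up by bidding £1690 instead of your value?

£3397

The deviation costs you only when the competing bid falls strictly between £229 and £1690; elsewhere both bids give the same outcome.
£1047: truthful payoff £0, deviation payoff −£818 → loss £818.
£1367: truthful payoff £0, deviation payoff −£1138 → loss £1138.
£1068: truthful payoff £0, deviation payoff −£839 → loss £839.
£831: truthful payoff £0, deviation payoff −£602 → loss £602.
Total loss = £818 + £1138 + £839 + £602 = £3397.
In a second-price auction your bid sets only whether you win, not what you pay, so bidding your true value is weakly dominant.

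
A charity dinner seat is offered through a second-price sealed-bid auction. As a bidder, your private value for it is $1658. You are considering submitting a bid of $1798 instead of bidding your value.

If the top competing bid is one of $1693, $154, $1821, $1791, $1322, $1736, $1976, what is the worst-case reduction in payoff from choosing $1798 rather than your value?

$1693: truthful gives $0, deviation gives −$35 → loss $35.
$154: same outcome either way → loss $0.
$1821: same outcome either way → loss $0.
$1791: truthful gives $0, deviation gives −$133 → loss $133.
$1322: same outcome either way → loss $0.
$1736: truthful gives $0, deviation gives −$78 → loss $78.
$1976: same outcome either way → loss $0.
Maximum loss: $133.

$133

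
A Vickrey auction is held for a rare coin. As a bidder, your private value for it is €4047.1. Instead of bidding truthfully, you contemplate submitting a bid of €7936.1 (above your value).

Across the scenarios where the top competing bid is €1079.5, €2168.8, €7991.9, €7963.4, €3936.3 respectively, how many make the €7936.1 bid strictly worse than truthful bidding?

The deviation hurts exactly when the highest competing bid lies strictly between €4047.1 and €7936.1 — overbidding then wins at a price above your value.
€1079.5: below both → same outcome either way.
€2168.8: below both → same outcome either way.
€7991.9: above both → same outcome either way.
€7963.4: above both → same outcome either way.
€3936.3: below both → same outcome either way.
Count: 0.

0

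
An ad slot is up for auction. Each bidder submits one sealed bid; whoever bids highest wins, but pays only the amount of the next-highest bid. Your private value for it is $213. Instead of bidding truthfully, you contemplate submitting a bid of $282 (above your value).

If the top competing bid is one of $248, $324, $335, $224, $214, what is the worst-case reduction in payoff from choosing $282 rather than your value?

$248: truthful gives $0, deviation gives −$35 → loss $35.
$324: same outcome either way → loss $0.
$335: same outcome either way → loss $0.
$224: truthful gives $0, deviation gives −$11 → loss $11.
$214: truthful gives $0, deviation gives −$1 → loss $1.
Maximum loss: $35.

$35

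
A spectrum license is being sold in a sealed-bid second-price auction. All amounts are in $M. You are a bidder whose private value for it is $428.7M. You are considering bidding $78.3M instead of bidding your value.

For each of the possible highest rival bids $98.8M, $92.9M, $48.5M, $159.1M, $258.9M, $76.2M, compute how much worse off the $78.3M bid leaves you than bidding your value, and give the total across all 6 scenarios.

$1105.1M

The deviation costs you only when the competing bid falls strictly between $78.3M and $428.7M; elsewhere both bids give the same outcome.
$98.8M: truthful payoff $329.9M, deviation payoff $0M → loss $329.9M.
$92.9M: truthful payoff $335.8M, deviation payoff $0M → loss $335.8M.
$48.5M: outcomes coincide → loss $0M.
$159.1M: truthful payoff $269.6M, deviation payoff $0M → loss $269.6M.
$258.9M: truthful payoff $169.8M, deviation payoff $0M → loss $169.8M.
$76.2M: outcomes coincide → loss $0M.
Total loss = $329.9M + $335.8M + $269.6M + $169.8M = $1105.1M.
Because the price is fixed by the runner-up's bid, deviating from your value can only change a good outcome into a bad one — never the reverse.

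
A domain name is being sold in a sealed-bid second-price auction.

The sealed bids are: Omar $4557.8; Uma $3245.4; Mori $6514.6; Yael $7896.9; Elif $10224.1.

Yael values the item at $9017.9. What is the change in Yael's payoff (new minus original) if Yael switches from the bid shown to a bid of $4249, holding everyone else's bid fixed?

$0

The highest bid among the other bidders is $10224.1; Yael's bid doesn't change that.
Original bid $7896.9: Yael is not highest (top rival bid is $10224.1); payoff $0.
Alternative bid $4249: Yael is not highest (top rival bid is $10224.1); payoff $0.
Change in payoff = $0 − ($0) = $0.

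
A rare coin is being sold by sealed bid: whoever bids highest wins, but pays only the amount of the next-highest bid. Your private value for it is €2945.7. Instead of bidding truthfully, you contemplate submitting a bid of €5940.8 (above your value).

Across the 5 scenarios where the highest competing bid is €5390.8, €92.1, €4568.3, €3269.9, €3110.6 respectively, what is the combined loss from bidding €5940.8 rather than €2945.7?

The deviation costs you only when the competing bid falls strictly between €2945.7 and €5940.8; elsewhere both bids give the same outcome.
€5390.8: truthful payoff €0, deviation payoff −€2445.1 → loss €2445.1.
€92.1: outcomes coincide → loss €0.
€4568.3: truthful payoff €0, deviation payoff −€1622.6 → loss €1622.6.
€3269.9: truthful payoff €0, deviation payoff −€324.2 → loss €324.2.
€3110.6: truthful payoff €0, deviation payoff −€164.9 → loss €164.9.
Total loss = €2445.1 + €1622.6 + €324.2 + €164.9 = €4556.8.

€4556.8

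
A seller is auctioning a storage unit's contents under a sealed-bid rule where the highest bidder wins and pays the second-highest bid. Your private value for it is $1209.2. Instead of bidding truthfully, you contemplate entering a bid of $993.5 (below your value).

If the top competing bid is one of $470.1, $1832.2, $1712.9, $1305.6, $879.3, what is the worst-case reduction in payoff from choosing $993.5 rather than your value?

$0

$470.1: same outcome either way → loss $0.
$1832.2: same outcome either way → loss $0.
$1712.9: same outcome either way → loss $0.
$1305.6: same outcome either way → loss $0.
$879.3: same outcome either way → loss $0.
Maximum loss: $0.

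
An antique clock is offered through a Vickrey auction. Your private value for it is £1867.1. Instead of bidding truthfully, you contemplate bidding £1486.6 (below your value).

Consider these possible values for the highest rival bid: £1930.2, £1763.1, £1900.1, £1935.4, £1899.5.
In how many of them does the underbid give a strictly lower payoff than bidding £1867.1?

1

The deviation hurts exactly when the highest competing bid lies strictly between £1486.6 and £1867.1 — underbidding then forfeits a profitable win.
£1930.2: above both → same outcome either way.
£1763.1: inside the interval → strictly worse (loss £104).
£1900.1: above both → same outcome either way.
£1935.4: above both → same outcome either way.
£1899.5: above both → same outcome either way.
Count: 1.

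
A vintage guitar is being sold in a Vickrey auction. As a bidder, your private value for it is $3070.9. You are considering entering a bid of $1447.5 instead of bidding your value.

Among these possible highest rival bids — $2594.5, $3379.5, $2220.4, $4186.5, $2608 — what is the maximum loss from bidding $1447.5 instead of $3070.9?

$850.5

$2594.5: truthful gives $476.4, deviation gives $0 → loss $476.4.
$3379.5: same outcome either way → loss $0.
$2220.4: truthful gives $850.5, deviation gives $0 → loss $850.5.
$4186.5: same outcome either way → loss $0.
$2608: truthful gives $462.9, deviation gives $0 → loss $462.9.
Maximum loss: $850.5.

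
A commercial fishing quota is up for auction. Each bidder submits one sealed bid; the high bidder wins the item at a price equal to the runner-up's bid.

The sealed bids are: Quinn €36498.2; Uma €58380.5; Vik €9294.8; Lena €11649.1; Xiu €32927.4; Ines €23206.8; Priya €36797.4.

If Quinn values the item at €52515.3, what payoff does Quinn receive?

€0

Highest bid: Uma at €58380.5, so Uma wins.
Second-highest bid: Priya at €36797.4 — that is the price the winner pays.
Quinn did not win, so Quinn pays nothing and receives nothing: payoff €0.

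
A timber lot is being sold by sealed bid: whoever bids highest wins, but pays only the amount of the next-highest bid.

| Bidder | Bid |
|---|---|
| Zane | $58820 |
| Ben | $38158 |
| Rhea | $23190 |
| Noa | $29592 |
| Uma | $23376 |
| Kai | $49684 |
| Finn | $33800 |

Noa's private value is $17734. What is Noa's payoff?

Highest bid: Zane at $58820, so Zane wins.
Second-highest bid: Kai at $49684 — that is the price the winner pays.
Noa did not win, so Noa pays nothing and receives nothing: payoff $0.

$0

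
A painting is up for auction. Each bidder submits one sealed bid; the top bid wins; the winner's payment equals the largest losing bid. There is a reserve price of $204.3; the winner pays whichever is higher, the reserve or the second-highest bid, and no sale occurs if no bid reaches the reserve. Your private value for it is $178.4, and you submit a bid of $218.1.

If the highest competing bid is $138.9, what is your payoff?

−$25.9

Your bid $218.1 is the highest and exceeds the reserve.
Price = max(second-highest bid, reserve) = max($138.9, $204.3) = $204.3.
Payoff = $178.4 − $204.3 = −$25.9.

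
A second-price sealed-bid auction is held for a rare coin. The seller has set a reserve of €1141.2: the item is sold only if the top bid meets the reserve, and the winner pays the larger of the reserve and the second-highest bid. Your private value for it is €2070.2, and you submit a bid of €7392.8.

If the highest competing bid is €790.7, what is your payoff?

Your bid €7392.8 is the highest and exceeds the reserve.
Price = max(second-highest bid, reserve) = max(€790.7, €1141.2) = €1141.2.
Payoff = €2070.2 − €1141.2 = €929.

€929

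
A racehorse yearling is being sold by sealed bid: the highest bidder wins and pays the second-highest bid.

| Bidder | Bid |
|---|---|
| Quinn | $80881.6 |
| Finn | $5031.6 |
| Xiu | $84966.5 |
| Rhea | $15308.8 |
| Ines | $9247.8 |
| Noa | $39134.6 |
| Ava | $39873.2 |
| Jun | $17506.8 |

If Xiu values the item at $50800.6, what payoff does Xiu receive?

Highest bid: Xiu at $84966.5, so Xiu wins.
Second-highest bid: Quinn at $80881.6 — that is the price the winner pays.
Xiu's payoff = value − price = $50800.6 − $80881.6 = −$30081.

−$30081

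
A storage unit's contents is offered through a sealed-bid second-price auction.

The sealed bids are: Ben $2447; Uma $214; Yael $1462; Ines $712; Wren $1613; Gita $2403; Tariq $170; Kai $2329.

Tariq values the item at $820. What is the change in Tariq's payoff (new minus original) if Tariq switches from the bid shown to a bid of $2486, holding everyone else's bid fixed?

The highest bid among the other bidders is $2447; Tariq's bid doesn't change that.
Original bid $170: Tariq is not highest (top rival bid is $2447); payoff $0.
Alternative bid $2486: Tariq is highest, pays the top rival bid $2447; payoff $820 − $2447 = −$1627.
Change in payoff = −$1627 − ($0) = −$1627.

−$1627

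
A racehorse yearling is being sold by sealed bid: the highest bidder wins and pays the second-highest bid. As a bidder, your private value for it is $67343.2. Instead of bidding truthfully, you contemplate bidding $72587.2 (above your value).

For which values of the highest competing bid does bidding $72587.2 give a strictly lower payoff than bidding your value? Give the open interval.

($67343.2, $72587.2)

If the competing bid is below $67343.2, both bids win at the same price — no difference.
If it is above $72587.2, both bids lose — no difference.
If it lies strictly between $67343.2 and $72587.2, bidding your value loses (payoff 0) while bidding $72587.2 wins at a price above your value (payoff negative).
So the deviation strictly hurts on the open interval ($67343.2, $72587.2).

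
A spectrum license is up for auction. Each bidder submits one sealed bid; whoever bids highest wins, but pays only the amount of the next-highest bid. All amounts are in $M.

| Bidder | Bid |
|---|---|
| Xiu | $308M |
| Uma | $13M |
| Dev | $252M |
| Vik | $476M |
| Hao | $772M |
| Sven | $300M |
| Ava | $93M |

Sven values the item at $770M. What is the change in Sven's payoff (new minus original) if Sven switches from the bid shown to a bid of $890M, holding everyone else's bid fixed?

The highest bid among the other bidders is $772M; Sven's bid doesn't change that.
Original bid $300M: Sven is not highest (top rival bid is $772M); payoff $0M.
Alternative bid $890M: Sven is highest, pays the top rival bid $772M; payoff $770M − $772M = −$2M.
Change in payoff = −$2M − ($0M) = −$2M.

−$2M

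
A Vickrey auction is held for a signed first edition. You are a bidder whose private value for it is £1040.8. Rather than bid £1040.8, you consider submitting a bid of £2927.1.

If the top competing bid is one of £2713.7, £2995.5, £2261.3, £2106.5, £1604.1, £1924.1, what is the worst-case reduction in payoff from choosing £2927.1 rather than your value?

£2713.7: truthful gives £0, deviation gives −£1672.9 → loss £1672.9.
£2995.5: same outcome either way → loss £0.
£2261.3: truthful gives £0, deviation gives −£1220.5 → loss £1220.5.
£2106.5: truthful gives £0, deviation gives −£1065.7 → loss £1065.7.
£1604.1: truthful gives £0, deviation gives −£563.3 → loss £563.3.
£1924.1: truthful gives £0, deviation gives −£883.3 → loss £883.3.
Maximum loss: £1672.9.

£1672.9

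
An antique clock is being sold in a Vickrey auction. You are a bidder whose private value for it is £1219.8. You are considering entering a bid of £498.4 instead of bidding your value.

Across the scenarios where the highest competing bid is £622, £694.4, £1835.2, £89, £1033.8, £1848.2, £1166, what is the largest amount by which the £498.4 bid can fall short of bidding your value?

£622: truthful gives £597.8, deviation gives £0 → loss £597.8.
£694.4: truthful gives £525.4, deviation gives £0 → loss £525.4.
£1835.2: same outcome either way → loss £0.
£89: same outcome either way → loss £0.
£1033.8: truthful gives £186, deviation gives £0 → loss £186.
£1848.2: same outcome either way → loss £0.
£1166: truthful gives £53.8, deviation gives £0 → loss £53.8.
Maximum loss: £597.8.

£597.8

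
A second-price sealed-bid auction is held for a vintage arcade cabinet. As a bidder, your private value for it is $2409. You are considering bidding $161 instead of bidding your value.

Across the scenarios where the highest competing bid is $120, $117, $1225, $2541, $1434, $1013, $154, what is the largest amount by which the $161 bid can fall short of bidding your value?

$1396

$120: same outcome either way → loss $0.
$117: same outcome either way → loss $0.
$1225: truthful gives $1184, deviation gives $0 → loss $1184.
$2541: same outcome either way → loss $0.
$1434: truthful gives $975, deviation gives $0 → loss $975.
$1013: truthful gives $1396, deviation gives $0 → loss $1396.
$154: same outcome either way → loss $0.
Maximum loss: $1396.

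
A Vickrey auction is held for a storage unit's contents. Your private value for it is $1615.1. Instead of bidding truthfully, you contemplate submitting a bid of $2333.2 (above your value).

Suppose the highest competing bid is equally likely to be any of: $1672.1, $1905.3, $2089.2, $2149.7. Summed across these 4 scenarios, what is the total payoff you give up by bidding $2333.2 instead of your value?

$1355.9

The deviation costs you only when the competing bid falls strictly between $1615.1 and $2333.2; elsewhere both bids give the same outcome.
$1672.1: truthful payoff $0, deviation payoff −$57 → loss $57.
$1905.3: truthful payoff $0, deviation payoff −$290.2 → loss $290.2.
$2089.2: truthful payoff $0, deviation payoff −$474.1 → loss $474.1.
$2149.7: truthful payoff $0, deviation payoff −$534.6 → loss $534.6.
Total loss = $57 + $290.2 + $474.1 + $534.6 = $1355.9.
Truthful bidding weakly dominates here: raising your bid can only win items priced above your value, and lowering it can only forfeit items priced below.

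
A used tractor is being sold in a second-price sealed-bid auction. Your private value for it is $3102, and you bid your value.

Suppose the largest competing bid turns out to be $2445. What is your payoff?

$657

Your bid $3102 exceeds the highest competing bid $2445, so you win.
In a second-price auction the winner pays the second-highest bid, $2445.
Payoff = value − price = $3102 − $2445 = $657.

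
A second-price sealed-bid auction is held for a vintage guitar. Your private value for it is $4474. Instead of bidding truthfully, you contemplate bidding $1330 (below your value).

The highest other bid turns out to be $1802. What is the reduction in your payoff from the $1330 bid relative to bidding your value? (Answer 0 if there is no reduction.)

Bidding your value $4474: you win (since $4474 > $1802) and pay $1802. Payoff $2672.
Bidding $1330: you lose. Payoff $0.
The competing bid $1802 lies between your shaded bid and your value, so underbidding forfeits an item you could have won at a profitable price.
Loss from deviating = $2672 − ($0) = $2672.

$2672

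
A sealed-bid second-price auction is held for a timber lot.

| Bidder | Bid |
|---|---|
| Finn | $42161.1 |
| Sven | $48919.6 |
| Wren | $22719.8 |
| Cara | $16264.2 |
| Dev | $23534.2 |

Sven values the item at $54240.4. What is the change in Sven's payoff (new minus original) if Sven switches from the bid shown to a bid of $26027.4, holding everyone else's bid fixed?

−$12079.3

The highest bid among the other bidders is $42161.1; Sven's bid doesn't change that.
Original bid $48919.6: Sven is highest, pays the top rival bid $42161.1; payoff $54240.4 − $42161.1 = $12079.3.
Alternative bid $26027.4: Sven is not highest (top rival bid is $42161.1); payoff $0.
Change in payoff = $0 − ($12079.3) = −$12079.3.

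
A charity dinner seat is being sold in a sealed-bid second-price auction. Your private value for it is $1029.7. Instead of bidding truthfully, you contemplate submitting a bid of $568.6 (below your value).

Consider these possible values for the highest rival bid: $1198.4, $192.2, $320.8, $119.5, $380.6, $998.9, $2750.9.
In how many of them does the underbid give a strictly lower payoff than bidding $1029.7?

1

The deviation hurts exactly when the highest competing bid lies strictly between $568.6 and $1029.7 — underbidding then forfeits a profitable win.
$1198.4: above both → same outcome either way.
$192.2: below both → same outcome either way.
$320.8: below both → same outcome either way.
$119.5: below both → same outcome either way.
$380.6: below both → same outcome either way.
$998.9: inside the interval → strictly worse (loss $30.8).
$2750.9: above both → same outcome either way.
Count: 1.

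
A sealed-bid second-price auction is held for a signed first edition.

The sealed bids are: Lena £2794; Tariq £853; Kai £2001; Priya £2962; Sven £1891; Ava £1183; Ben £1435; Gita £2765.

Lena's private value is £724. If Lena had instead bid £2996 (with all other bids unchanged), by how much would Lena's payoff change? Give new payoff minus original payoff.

The highest bid among the other bidders is £2962; Lena's bid doesn't change that.
Original bid £2794: Lena is not highest (top rival bid is £2962); payoff £0.
Alternative bid £2996: Lena is highest, pays the top rival bid £2962; payoff £724 − £2962 = −£2238.
Change in payoff = −£2238 − (£0) = −£2238.

−£2238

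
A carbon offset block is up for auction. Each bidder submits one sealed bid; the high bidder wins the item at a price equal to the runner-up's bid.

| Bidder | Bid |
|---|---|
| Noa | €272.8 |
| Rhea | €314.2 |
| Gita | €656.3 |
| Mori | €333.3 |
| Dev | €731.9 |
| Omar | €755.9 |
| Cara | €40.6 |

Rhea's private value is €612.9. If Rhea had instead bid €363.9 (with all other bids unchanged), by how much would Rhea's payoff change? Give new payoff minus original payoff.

The highest bid among the other bidders is €755.9; Rhea's bid doesn't change that.
Original bid €314.2: Rhea is not highest (top rival bid is €755.9); payoff €0.
Alternative bid €363.9: Rhea is not highest (top rival bid is €755.9); payoff €0.
Change in payoff = €0 − (€0) = €0.

€0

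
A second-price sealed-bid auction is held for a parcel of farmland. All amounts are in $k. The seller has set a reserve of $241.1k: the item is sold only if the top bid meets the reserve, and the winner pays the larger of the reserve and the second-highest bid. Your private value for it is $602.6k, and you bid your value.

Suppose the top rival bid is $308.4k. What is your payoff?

$294.2k

Your bid $602.6k is the highest and exceeds the reserve.
Price = max(second-highest bid, reserve) = max($308.4k, $241.1k) = $308.4k.
Payoff = $602.6k − $308.4k = $294.2k.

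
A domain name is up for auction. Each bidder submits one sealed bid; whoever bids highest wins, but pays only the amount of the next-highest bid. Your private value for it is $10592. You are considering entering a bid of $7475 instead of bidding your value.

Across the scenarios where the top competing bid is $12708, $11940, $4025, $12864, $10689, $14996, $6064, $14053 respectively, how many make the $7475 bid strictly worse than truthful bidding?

The deviation hurts exactly when the highest competing bid lies strictly between $7475 and $10592 — underbidding then forfeits a profitable win.
$12708: above both → same outcome either way.
$11940: above both → same outcome either way.
$4025: below both → same outcome either way.
$12864: above both → same outcome either way.
$10689: above both → same outcome either way.
$14996: above both → same outcome either way.
$6064: below both → same outcome either way.
$14053: above both → same outcome either way.
Count: 0.

0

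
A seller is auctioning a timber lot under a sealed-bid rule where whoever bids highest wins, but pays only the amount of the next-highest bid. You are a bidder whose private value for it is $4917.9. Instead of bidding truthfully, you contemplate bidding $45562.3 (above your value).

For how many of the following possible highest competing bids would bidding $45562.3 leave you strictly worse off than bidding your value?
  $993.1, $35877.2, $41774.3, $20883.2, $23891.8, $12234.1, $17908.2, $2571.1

The deviation hurts exactly when the highest competing bid lies strictly between $4917.9 and $45562.3 — overbidding then wins at a price above your value.
$993.1: below both → same outcome either way.
$35877.2: inside the interval → strictly worse (loss $30959.3).
$41774.3: inside the interval → strictly worse (loss $36856.4).
$20883.2: inside the interval → strictly worse (loss $15965.3).
$23891.8: inside the interval → strictly worse (loss $18973.9).
$12234.1: inside the interval → strictly worse (loss $7316.2).
$17908.2: inside the interval → strictly worse (loss $12990.3).
$2571.1: below both → same outcome either way.
Count: 6.

6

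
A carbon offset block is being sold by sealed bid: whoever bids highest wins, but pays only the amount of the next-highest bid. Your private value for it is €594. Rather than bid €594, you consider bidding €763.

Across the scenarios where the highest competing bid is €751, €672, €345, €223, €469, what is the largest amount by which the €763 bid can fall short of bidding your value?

€751: truthful gives €0, deviation gives −€157 → loss €157.
€672: truthful gives €0, deviation gives −€78 → loss €78.
€345: same outcome either way → loss €0.
€223: same outcome either way → loss €0.
€469: same outcome either way → loss €0.
Maximum loss: €157.

€157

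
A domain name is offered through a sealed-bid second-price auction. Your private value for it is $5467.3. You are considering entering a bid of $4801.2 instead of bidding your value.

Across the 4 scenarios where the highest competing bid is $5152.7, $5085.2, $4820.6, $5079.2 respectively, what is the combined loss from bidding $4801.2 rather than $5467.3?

$1731.5

The deviation costs you only when the competing bid falls strictly between $4801.2 and $5467.3; elsewhere both bids give the same outcome.
$5152.7: truthful payoff $314.6, deviation payoff $0 → loss $314.6.
$5085.2: truthful payoff $382.1, deviation payoff $0 → loss $382.1.
$4820.6: truthful payoff $646.7, deviation payoff $0 → loss $646.7.
$5079.2: truthful payoff $388.1, deviation payoff $0 → loss $388.1.
Total loss = $314.6 + $382.1 + $646.7 + $388.1 = $1731.5.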